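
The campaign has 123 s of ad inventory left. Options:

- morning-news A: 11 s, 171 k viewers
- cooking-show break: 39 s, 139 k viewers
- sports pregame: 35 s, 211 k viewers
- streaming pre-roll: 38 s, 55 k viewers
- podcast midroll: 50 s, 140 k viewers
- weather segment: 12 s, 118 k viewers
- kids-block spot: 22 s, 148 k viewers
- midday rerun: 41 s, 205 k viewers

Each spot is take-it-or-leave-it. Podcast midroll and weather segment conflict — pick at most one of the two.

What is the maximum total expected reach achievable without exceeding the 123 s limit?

Ranking by ratio (expected reach/s): morning-news A 15.55, weather segment 9.83, kids-block spot 6.73, sports pregame 6.03.
The ratio ordering already packs tightly: morning-news A + sports pregame + weather segment + kids-block spot + midday rerun, 121 s, 853.

853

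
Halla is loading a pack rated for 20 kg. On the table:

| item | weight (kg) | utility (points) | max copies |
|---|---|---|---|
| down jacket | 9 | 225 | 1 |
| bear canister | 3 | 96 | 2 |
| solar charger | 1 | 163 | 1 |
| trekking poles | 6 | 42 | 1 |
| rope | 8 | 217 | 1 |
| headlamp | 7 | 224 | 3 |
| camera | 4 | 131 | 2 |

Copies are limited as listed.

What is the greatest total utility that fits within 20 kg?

Density check — solar charger 163.00, camera 32.75, bear canister 32.00 are the best per kg.
Taking the top-ratio items first gives 2×bear canister + solar charger + 2×camera for 617 (15 kg).
The 3 kg tied up in bear canister is better spent on headlamp — total rises to 745 (19 kg).
No other feasible combination exceeds 745.

745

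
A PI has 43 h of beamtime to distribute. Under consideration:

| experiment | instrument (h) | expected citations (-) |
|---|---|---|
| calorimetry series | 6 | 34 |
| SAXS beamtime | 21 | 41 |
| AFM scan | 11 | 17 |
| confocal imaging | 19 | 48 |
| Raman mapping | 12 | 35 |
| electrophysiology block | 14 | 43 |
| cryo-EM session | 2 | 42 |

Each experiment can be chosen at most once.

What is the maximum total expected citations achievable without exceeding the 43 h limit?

167

Filling by ratio: calorimetry series + Raman mapping + electrophysiology block + cryo-EM session for 154, with 9 h left unused.
The 12 h tied up in Raman mapping is better spent on confocal imaging — total rises to 167 (41 h).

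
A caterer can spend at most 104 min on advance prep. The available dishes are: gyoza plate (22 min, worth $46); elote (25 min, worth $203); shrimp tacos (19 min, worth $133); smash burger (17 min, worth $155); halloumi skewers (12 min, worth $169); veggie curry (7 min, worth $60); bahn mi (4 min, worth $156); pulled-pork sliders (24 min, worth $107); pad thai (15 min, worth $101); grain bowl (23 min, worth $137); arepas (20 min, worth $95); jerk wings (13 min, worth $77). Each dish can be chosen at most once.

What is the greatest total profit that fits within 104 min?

981

Greedy by ratio would take elote + shrimp tacos + smash burger + halloumi skewers + veggie curry + bahn mi + pad thai: 99 min used, total 977.
Replace shrimp tacos with grain bowl: the trade gains 4 net, giving 981 at 103 min.
Nothing else within 104 min beats 981.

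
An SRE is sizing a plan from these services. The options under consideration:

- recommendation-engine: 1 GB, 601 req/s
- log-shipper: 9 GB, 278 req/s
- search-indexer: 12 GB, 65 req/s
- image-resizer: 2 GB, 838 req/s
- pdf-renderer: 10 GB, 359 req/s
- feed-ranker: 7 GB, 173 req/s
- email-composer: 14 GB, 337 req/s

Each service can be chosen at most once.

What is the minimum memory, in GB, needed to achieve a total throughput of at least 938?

3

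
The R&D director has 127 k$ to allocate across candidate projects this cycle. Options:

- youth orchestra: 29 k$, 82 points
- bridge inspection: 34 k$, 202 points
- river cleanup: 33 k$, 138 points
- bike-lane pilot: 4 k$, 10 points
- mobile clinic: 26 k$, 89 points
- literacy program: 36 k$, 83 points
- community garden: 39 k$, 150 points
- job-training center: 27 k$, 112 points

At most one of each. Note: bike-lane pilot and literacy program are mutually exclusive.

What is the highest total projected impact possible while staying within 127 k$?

Filling by ratio: bridge inspection + river cleanup + bike-lane pilot + mobile clinic + job-training center for 551, with 3 k$ left unused.
Replace river cleanup and bike-lane pilot with community garden: the trade gains 2 net, giving 553 at 126 k$.
An exhaustive check of the 256 subsets confirms 553.

553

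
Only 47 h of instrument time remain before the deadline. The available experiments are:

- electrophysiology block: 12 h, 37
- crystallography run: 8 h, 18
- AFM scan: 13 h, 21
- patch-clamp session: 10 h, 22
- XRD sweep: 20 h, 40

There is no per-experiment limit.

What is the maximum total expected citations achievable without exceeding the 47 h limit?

Ranking by ratio (expected citations/h): electrophysiology block 3.08, crystallography run 2.25, patch-clamp session 2.20.
The ratio heuristic lands on 3×electrophysiology block + crystallography run (129) but leaves 3 h idle.
The 8 h tied up in crystallography run is better spent on patch-clamp session — total rises to 133 (46 h).
That's the maximum — no swap from here does better than 133.

133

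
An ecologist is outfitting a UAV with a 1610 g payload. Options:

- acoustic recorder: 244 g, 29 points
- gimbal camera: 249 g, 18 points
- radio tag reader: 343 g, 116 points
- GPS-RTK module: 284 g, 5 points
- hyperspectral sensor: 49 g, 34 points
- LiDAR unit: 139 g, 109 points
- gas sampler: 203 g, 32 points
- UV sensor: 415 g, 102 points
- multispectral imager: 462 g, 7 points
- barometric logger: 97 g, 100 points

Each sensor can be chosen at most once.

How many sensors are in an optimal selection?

The maximum data value within 1610 g is 522.
One optimal bundle: acoustic recorder + radio tag reader + hyperspectral sensor + LiDAR unit + gas sampler + UV sensor + barometric logger (1490 g).
Any selection reaching 522 contains exactly 7 sensors.

7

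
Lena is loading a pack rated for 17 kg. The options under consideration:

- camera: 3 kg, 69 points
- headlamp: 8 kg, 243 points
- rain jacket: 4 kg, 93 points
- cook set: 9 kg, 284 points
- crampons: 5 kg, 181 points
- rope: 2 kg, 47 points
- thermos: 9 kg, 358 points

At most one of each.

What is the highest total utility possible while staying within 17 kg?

The ratio heuristic lands on crampons + rope + thermos (586) but leaves 1 kg idle.
Replace rope with camera: the trade gains 22 net, giving 608 at 17 kg.

608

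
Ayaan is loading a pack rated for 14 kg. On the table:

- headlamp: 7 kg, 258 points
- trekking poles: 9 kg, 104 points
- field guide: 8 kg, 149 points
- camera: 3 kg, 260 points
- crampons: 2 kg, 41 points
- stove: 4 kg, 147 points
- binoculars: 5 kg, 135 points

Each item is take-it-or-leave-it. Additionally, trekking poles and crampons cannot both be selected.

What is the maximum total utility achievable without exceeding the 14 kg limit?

665

By utility per kg: camera 86.67, headlamp 36.86, stove 36.75 lead.
Headlamp + camera + stove uses 14 of the 14 kg and totals 665.
An exhaustive check of the 128 subsets confirms 665.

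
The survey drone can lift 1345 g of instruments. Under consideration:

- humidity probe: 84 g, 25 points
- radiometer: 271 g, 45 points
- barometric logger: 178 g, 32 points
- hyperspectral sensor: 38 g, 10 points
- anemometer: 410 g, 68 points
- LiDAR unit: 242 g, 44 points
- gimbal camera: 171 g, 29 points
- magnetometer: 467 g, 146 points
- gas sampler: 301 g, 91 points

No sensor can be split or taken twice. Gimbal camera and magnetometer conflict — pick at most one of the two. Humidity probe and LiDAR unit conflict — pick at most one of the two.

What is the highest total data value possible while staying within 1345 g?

349

Humidity probe + radiometer + barometric logger + hyperspectral sensor + magnetometer + gas sampler uses 1339 of the 1345 g and totals 349.
Every other selection either busts 1345 g or breaks a pairing rule or fails to beat 349.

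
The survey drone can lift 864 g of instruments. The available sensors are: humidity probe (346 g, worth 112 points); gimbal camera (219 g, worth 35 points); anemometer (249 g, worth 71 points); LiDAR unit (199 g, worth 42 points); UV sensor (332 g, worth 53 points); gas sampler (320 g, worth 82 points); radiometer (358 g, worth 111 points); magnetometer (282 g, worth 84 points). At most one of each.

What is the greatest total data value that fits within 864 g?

A density-first pass picks humidity probe + radiometer — 223 at 704 g.
Replace radiometer with LiDAR unit + magnetometer: the trade gains 15 net, giving 238 at 827 g.
No other feasible combination exceeds 238.

238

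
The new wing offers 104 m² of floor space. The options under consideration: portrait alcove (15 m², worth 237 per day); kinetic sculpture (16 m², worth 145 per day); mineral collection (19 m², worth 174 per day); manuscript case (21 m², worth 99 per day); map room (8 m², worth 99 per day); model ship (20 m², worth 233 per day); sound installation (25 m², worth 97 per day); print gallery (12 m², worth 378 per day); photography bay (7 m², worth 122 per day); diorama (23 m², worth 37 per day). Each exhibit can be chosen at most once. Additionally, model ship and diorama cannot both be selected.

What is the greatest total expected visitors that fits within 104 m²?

1388

Ranking by ratio (expected visitors/m²): print gallery 31.50, photography bay 17.43, portrait alcove 15.80, map room 12.38.
Taking portrait alcove + kinetic sculpture + mineral collection + map room + model ship + print gallery + photography bay: 97 m² used, 1388 in expected visitors.
No other feasible combination exceeds 1388.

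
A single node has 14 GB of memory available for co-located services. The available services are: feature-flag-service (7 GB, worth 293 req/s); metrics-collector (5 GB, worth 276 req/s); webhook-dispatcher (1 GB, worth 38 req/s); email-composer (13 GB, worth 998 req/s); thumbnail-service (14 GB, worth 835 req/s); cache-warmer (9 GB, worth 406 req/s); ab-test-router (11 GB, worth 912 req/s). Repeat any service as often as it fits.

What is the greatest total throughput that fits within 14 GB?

Taking the top-ratio services first gives 3×webhook-dispatcher + ab-test-router for 1026 (14 GB).
Dropping 2×webhook-dispatcher and ab-test-router frees 13 GB; slotting in email-composer (13 GB) lifts the total to 1036 at 14 GB.
No other feasible combination exceeds 1036.

1036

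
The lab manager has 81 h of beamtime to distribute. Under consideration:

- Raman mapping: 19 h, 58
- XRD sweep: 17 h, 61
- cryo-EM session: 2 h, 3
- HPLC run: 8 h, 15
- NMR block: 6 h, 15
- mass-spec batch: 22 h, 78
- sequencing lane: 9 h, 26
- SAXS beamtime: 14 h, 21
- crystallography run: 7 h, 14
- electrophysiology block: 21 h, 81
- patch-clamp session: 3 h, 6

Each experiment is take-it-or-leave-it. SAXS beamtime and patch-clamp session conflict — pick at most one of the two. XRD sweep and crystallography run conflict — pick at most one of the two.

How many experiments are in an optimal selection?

Optimal total is 281.
One optimal bundle: Raman mapping + XRD sweep + cryo-EM session + mass-spec batch + electrophysiology block (81 h).
All optima have 5 experiments.

5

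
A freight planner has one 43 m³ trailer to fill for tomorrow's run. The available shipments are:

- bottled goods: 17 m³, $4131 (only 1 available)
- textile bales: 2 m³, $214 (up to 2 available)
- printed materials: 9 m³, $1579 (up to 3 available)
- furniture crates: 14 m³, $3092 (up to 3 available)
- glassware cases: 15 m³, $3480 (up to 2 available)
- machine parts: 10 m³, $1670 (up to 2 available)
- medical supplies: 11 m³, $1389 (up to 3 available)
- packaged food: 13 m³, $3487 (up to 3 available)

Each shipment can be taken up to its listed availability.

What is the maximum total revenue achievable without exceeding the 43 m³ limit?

By revenue per m³: packaged food 268.23, bottled goods 243.00, glassware cases 232.00, furniture crates 220.86 lead.
Taking the top-ratio shipments first gives 2×textile bales + 3×packaged food for 10889 (43 m³).
Replace 2×textile bales and packaged food with bottled goods: the trade gains 216 net, giving 11105 at 43 m³.

11105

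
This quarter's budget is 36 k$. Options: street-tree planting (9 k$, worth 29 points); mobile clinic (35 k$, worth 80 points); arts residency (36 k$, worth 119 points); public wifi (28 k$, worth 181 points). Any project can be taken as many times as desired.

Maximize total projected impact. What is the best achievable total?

181

By projected impact per k$: public wifi 6.46, arts residency 3.31, street-tree planting 3.22, mobile clinic 2.29 lead.
Taking public wifi: 28 k$ used, 181 in projected impact.
No other feasible combination exceeds 181.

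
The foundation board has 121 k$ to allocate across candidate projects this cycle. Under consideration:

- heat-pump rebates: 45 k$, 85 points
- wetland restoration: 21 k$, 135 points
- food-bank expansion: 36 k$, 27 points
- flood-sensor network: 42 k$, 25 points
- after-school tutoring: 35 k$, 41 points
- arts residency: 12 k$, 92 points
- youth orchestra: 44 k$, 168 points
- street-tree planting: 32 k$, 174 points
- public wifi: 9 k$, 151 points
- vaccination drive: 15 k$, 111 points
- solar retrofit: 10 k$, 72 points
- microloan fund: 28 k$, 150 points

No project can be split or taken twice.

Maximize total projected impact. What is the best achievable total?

A density-first pass picks wetland restoration + arts residency + street-tree planting + public wifi + vaccination drive + solar retrofit — 735 at 99 k$.
The 10 k$ tied up in solar retrofit is better spent on microloan fund — total rises to 813 (117 k$).
The spare 4 k$ is too small for any remaining project, and no exchange beats 813.

813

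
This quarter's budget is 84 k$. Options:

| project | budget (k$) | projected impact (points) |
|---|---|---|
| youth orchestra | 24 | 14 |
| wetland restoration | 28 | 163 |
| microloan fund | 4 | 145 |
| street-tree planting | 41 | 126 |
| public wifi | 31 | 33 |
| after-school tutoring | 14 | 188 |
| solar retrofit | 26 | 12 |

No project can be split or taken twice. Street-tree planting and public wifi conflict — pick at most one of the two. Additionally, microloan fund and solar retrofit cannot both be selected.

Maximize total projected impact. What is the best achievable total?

Best packing: wetland restoration + microloan fund + public wifi + after-school tutoring — 77 k$, 529 total.
Next best is youth orchestra + wetland restoration + microloan fund + after-school tutoring at 510 (70 k$) — short by 19.

529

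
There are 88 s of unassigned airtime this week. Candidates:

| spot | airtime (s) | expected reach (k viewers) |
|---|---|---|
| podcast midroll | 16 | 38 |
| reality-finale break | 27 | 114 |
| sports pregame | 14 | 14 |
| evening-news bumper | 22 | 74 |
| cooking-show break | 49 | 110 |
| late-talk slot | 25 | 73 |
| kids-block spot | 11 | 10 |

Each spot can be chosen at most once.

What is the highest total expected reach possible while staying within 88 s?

275

Density check — reality-finale break 4.22, evening-news bumper 3.36, late-talk slot 2.92, podcast midroll 2.38 are the best per s.
Taking reality-finale break + sports pregame + evening-news bumper + late-talk slot: 88 s used, 275 in expected reach.
Runner-up reality-finale break + evening-news bumper + late-talk slot + kids-block spot tops out at 271.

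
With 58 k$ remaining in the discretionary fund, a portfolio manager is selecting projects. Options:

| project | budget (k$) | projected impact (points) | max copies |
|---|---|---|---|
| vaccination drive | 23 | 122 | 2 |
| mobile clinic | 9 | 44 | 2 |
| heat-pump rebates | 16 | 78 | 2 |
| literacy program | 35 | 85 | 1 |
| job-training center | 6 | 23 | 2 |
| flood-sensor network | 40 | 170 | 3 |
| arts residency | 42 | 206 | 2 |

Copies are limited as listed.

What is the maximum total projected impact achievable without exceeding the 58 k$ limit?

290

Greedy by ratio would take 2×vaccination drive + mobile clinic: 55 k$ used, total 288.
Dropping mobile clinic frees 9 k$; slotting in 2×job-training center (12 k$) lifts the total to 290 at 58 k$.
Every other selection either busts 58 k$ or exceeds an availability limit or fails to beat 290.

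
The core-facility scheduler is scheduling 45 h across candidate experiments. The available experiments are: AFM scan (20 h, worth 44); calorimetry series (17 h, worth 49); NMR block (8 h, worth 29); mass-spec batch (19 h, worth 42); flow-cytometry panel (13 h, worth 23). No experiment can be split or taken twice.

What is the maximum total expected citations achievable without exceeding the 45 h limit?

The ratio heuristic lands on calorimetry series + NMR block + mass-spec batch (120) but leaves 1 h idle.
Replace mass-spec batch with AFM scan: the trade gains 2 net, giving 122 at 45 h.
That's the maximum — no swap from here does better than 122.

122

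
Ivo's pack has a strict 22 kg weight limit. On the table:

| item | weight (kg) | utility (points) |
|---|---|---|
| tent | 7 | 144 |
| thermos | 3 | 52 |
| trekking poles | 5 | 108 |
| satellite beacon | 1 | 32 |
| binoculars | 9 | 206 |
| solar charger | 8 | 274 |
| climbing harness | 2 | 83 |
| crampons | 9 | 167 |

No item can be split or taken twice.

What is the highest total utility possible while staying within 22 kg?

615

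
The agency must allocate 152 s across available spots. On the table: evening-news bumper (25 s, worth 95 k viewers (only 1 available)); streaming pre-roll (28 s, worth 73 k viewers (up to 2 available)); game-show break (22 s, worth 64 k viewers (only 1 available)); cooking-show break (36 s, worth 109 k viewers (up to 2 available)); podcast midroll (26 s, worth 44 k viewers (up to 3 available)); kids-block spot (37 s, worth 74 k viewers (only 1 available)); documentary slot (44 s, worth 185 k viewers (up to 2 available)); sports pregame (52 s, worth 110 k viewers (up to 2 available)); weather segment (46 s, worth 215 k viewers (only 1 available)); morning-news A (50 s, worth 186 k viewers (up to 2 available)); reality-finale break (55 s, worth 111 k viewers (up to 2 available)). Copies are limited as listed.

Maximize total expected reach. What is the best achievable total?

604

By expected reach per s: weather segment 4.67, documentary slot 4.20, evening-news bumper 3.80, morning-news A 3.72 lead.
Taking the top-ratio spots first gives 2×documentary slot + weather segment for 585 (134 s).
Replace documentary slot with evening-news bumper + cooking-show break: the trade gains 19 net, giving 604 at 151 s.
Every other selection either busts 152 s or exceeds an availability limit or fails to beat 604.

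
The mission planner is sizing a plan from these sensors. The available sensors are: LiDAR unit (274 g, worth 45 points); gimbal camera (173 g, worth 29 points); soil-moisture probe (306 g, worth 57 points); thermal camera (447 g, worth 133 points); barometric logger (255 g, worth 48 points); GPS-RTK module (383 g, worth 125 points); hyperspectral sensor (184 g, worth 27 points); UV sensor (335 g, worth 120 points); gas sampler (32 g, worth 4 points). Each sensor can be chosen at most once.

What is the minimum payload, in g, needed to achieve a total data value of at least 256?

814

Look for the lowest-payload combination reaching 256.
thermal camera + UV sensor + gas sampler: 257 data value at 814 g.
Any bundle with less than 814 g falls short of 256.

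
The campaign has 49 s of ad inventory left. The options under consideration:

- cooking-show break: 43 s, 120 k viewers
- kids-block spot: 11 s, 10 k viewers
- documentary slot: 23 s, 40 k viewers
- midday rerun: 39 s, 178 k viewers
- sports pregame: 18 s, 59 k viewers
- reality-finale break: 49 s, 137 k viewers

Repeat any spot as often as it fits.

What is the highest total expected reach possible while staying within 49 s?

178

Ranking by ratio (expected reach/s): midday rerun 4.56, sports pregame 3.28, reality-finale break 2.80, cooking-show break 2.79.
Midday rerun uses 39 of the 49 s and totals 178.
No other feasible combination exceeds 178.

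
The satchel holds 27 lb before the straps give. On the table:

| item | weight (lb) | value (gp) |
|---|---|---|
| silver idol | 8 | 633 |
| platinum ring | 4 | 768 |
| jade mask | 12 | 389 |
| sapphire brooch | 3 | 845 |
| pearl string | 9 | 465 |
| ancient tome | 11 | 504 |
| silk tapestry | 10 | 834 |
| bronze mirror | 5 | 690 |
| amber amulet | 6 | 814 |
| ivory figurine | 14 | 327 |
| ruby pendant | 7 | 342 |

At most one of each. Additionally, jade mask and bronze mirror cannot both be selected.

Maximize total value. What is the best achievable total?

3750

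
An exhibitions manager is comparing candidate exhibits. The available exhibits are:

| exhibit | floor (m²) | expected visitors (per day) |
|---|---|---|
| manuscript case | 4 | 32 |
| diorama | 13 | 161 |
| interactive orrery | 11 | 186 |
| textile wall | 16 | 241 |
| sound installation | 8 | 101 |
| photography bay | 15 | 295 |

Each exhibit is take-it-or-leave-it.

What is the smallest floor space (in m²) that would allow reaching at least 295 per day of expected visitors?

15

Need the lightest bundle worth ≥ 295.
Taking photography bay gives 295 (≥ 295) for 15 m².
Below 15 m² the best achievable stays under 295.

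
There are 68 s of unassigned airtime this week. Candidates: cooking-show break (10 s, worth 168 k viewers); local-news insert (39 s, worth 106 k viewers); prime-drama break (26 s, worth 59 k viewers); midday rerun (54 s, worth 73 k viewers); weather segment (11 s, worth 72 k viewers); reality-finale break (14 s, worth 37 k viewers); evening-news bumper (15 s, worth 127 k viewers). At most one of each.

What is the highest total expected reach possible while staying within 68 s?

Ranking by ratio (expected reach/s): cooking-show break 16.80, evening-news bumper 8.47, weather segment 6.55, local-news insert 2.72.
Greedy by ratio would take cooking-show break + weather segment + reality-finale break + evening-news bumper: 50 s used, total 404.
Replace reality-finale break with prime-drama break: the trade gains 22 net, giving 426 at 62 s.

426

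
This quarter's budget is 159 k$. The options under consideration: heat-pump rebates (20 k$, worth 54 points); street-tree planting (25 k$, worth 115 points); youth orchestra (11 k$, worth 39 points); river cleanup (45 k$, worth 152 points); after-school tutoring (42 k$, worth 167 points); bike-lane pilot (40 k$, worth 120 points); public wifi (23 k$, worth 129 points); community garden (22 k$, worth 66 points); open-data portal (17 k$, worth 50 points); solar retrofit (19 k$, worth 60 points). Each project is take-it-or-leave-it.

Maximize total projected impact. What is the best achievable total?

629

Greedy by ratio would take street-tree planting + youth orchestra + river cleanup + after-school tutoring + public wifi: 146 k$ used, total 602.
Dropping youth orchestra frees 11 k$; slotting in community garden (22 k$) lifts the total to 629 at 157 k$.
Next best is street-tree planting + youth orchestra + after-school tutoring + public wifi + community garden + open-data portal + solar retrofit at 626 (159 k$) — short by 3.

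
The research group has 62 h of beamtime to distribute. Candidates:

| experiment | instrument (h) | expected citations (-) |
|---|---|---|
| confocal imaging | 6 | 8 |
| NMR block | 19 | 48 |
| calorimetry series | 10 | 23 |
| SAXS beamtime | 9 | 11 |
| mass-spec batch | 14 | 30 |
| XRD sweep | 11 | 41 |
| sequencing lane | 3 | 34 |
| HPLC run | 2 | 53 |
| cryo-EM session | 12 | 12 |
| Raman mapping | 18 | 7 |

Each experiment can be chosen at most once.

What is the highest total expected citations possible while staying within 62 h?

Taking NMR block + calorimetry series + mass-spec batch + XRD sweep + sequencing lane + HPLC run: 59 h used, 229 in expected citations.
The closest alternative, confocal imaging + NMR block + calorimetry series + SAXS beamtime + XRD sweep + sequencing lane + HPLC run, reaches only 218.

229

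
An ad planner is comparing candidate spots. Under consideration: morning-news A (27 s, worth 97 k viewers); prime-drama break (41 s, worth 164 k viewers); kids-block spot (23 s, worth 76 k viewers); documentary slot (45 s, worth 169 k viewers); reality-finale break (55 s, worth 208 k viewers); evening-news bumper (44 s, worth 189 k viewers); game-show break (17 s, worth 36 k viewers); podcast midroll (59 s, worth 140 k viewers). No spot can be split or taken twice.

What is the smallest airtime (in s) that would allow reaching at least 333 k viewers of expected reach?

85

Look for the lowest-airtime combination reaching 333.
prime-drama break + evening-news bumper: 353 expected reach at 85 s.
Any bundle with less than 85 s falls short of 333.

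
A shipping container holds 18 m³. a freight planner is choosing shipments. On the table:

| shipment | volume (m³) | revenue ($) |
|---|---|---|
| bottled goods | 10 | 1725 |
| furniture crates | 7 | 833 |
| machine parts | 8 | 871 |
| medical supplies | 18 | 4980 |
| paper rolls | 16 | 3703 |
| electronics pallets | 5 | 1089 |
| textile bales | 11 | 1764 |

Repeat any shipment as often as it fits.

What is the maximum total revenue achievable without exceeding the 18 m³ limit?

4980

Medical supplies uses 18 of the 18 m³ and totals 4980.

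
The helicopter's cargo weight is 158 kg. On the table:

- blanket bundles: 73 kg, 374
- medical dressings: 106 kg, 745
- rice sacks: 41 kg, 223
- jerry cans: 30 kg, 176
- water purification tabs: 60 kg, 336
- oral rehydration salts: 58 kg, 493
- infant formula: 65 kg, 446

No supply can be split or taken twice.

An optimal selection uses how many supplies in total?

3

The maximum people served within 158 kg is 1115.
jerry cans + oral rehydration salts + infant formula hits 1115 at 153 kg.
All optima have 3 supplies.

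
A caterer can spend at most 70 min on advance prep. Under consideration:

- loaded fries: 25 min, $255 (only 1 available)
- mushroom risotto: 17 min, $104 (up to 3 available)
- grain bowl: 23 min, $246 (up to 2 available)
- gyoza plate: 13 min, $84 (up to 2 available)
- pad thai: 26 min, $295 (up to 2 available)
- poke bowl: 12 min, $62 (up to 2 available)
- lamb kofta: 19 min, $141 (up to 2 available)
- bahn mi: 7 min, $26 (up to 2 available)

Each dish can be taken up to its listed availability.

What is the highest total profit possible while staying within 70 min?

Filling by ratio: gyoza plate + 2×pad thai for 674, with 5 min left unused.
Dropping gyoza plate frees 13 min; slotting in mushroom risotto (17 min) lifts the total to 694 at 69 min.
The spare 1 min is too small for any remaining dish, and no exchange beats 694.

694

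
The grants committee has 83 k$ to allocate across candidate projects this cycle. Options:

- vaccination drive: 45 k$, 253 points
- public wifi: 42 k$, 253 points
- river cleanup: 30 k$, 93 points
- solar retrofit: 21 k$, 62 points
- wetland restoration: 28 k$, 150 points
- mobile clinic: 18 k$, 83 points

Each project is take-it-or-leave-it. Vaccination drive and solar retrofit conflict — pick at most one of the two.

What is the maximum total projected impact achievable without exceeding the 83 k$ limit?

403

Best packing: vaccination drive + wetland restoration — 73 k$, 403 total.
The spare 10 k$ is too small for any remaining project, and no feasible exchange beats 403.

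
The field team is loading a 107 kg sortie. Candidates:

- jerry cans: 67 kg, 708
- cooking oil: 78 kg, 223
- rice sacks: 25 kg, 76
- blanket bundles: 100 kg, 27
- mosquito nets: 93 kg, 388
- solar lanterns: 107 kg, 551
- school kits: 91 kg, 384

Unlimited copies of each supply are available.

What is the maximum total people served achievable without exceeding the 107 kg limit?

Best packing: jerry cans + rice sacks — 92 kg, 784 total.

784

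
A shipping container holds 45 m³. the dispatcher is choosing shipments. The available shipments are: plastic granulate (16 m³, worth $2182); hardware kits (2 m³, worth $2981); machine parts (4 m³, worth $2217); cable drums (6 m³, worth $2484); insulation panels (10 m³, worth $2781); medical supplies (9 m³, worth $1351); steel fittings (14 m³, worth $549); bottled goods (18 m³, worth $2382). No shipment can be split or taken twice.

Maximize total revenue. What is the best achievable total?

12845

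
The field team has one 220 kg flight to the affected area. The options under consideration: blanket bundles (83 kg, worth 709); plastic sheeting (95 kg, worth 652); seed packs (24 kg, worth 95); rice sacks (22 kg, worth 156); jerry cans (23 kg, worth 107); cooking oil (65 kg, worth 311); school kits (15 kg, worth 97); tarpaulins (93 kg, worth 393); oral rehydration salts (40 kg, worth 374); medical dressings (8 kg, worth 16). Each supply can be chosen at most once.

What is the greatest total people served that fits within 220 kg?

Density check — oral rehydration salts 9.35, blanket bundles 8.54, rice sacks 7.09, plastic sheeting 6.86 are the best per kg.
The ratio heuristic lands on blanket bundles + seed packs + rice sacks + jerry cans + school kits + oral rehydration salts + medical dressings (1554) but leaves 5 kg idle.
Reworking the packing: blanket bundles + plastic sheeting + oral rehydration salts uses 218 kg and improves the total to 1735.

1735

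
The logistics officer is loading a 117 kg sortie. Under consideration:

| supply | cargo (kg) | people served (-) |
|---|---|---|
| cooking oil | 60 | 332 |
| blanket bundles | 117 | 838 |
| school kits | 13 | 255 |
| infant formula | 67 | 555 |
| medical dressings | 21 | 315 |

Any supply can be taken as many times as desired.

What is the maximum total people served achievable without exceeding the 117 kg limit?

The ratio ordering already packs tightly: 9×school kits, 117 kg, 2295.
That's the maximum — no swap from here does better than 2295.

2295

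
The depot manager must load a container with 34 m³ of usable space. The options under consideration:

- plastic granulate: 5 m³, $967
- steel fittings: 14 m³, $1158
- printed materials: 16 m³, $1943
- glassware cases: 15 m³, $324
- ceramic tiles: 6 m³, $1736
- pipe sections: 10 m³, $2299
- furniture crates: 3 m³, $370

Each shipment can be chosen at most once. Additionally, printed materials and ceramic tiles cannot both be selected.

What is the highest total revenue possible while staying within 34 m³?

The ratio heuristic lands on plastic granulate + ceramic tiles + pipe sections + furniture crates (5372) but leaves 10 m³ idle.
The 6 m³ tied up in ceramic tiles is better spent on printed materials — total rises to 5579 (34 m³).
That's the maximum — no feasible swap from here does better than 5579.

5579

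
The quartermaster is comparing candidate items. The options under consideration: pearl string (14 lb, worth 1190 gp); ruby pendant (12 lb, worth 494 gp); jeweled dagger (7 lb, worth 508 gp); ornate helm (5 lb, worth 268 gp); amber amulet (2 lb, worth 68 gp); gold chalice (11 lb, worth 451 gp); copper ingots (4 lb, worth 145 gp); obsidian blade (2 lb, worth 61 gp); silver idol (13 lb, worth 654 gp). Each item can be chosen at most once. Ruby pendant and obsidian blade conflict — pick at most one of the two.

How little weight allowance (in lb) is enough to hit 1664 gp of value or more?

21

Minimise lb subject to total value ≥ 1664.
pearl string + jeweled dagger reaches 1698 using 21 lb.
Any bundle with less than 21 lb falls short of 1664.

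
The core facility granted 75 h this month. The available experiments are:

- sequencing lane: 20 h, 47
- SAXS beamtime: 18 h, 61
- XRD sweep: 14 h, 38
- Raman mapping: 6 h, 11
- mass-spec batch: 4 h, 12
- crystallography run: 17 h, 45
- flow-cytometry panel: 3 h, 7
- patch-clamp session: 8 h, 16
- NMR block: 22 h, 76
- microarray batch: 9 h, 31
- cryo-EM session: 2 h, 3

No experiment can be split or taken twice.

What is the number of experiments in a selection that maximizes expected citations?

Best achievable expected citations is 235.
SAXS beamtime + mass-spec batch + crystallography run + flow-cytometry panel + NMR block + microarray batch + cryo-EM session hits 235 at 75 h.
Every optimal selection uses 7 experiments.

7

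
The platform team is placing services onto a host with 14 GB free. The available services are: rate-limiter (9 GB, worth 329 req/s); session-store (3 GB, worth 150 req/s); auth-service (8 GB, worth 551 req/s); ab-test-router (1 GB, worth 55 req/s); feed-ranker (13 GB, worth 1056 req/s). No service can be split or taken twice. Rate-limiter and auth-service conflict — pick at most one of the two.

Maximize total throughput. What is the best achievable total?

By throughput per GB: feed-ranker 81.23, auth-service 68.88, ab-test-router 55.00 lead.
Ab-test-router + feed-ranker uses 14 of the 14 GB and totals 1111.
An exhaustive check of the 32 subsets confirms 1111.

1111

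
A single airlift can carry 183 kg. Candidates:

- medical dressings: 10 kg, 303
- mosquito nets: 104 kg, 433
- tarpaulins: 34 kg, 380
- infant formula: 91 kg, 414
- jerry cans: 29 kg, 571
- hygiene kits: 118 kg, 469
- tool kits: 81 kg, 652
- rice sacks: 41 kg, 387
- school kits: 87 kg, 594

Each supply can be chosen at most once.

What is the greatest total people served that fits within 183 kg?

The ratio heuristic lands on medical dressings + tarpaulins + jerry cans + rice sacks (1641) but leaves 69 kg idle.
Replace tarpaulins with tool kits: the trade gains 272 net, giving 1913 at 161 kg.
That's the maximum — no swap from here does better than 1913.

1913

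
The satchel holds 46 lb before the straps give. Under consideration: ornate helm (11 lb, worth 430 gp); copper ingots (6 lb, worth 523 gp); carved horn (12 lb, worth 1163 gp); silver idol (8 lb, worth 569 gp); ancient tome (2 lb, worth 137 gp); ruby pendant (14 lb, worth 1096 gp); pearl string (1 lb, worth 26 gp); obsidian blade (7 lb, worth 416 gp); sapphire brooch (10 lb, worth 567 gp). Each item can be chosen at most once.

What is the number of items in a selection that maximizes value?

5

The maximum value within 46 lb is 3532.
carved horn + silver idol + ancient tome + ruby pendant + sapphire brooch hits 3532 at 46 lb.
Every optimal selection uses 5 items.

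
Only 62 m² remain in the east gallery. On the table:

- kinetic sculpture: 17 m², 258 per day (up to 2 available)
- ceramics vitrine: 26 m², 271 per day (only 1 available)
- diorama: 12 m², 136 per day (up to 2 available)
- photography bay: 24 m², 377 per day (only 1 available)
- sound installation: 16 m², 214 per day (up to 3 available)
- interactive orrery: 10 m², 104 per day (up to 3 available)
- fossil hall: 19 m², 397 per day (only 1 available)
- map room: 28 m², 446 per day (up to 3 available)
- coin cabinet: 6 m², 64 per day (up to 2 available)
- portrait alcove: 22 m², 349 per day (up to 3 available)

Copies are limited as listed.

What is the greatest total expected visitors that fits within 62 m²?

1032

The ratio heuristic lands on diorama + fossil hall + map room (979) but leaves 3 m² idle.
Replace diorama and map room with kinetic sculpture + photography bay: the trade gains 53 net, giving 1032 at 60 m².
That's the maximum — no swap from here does better than 1032.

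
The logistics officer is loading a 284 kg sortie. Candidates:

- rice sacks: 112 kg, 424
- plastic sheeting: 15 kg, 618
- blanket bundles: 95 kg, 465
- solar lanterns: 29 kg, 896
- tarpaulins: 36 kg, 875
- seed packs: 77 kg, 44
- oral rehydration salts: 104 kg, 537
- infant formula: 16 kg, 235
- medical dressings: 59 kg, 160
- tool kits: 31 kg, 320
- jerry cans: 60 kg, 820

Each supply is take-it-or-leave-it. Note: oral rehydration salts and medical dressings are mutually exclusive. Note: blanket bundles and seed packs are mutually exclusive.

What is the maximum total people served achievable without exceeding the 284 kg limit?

Best packing: plastic sheeting + blanket bundles + solar lanterns + tarpaulins + infant formula + tool kits + jerry cans — 282 kg, 4229 total.
The closest alternative, plastic sheeting + solar lanterns + tarpaulins + oral rehydration salts + tool kits + jerry cans, reaches only 4066.

4229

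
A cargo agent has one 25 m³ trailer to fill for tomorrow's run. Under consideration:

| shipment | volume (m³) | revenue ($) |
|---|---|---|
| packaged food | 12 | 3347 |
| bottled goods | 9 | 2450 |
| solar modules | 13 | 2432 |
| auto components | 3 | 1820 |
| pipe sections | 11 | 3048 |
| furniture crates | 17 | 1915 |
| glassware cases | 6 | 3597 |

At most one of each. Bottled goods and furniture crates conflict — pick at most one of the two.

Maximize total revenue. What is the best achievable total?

8764

By revenue per m³: auto components 606.67, glassware cases 599.50, packaged food 278.92, pipe sections 277.09 lead.
Packaged food + auto components + glassware cases uses 21 of the 25 m³ and totals 8764.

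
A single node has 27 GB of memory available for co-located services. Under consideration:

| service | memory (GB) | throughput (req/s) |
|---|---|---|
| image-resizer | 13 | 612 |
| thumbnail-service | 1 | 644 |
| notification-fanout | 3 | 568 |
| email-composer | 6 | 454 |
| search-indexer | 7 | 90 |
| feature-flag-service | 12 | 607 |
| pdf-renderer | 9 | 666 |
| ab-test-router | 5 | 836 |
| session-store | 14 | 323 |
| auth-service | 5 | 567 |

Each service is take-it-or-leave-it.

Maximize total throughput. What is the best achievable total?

3281

Greedy by ratio would take thumbnail-service + notification-fanout + email-composer + search-indexer + ab-test-router + auth-service: 27 GB used, total 3159.
Replace email-composer and search-indexer with pdf-renderer: the trade gains 122 net, giving 3281 at 23 GB.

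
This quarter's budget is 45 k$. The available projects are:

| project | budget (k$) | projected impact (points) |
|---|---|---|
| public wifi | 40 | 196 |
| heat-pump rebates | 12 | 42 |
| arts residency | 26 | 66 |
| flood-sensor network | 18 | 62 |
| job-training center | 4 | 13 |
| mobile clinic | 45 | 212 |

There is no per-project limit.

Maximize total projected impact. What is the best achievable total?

Ranking by ratio (projected impact/k$): public wifi 4.90, mobile clinic 4.71, heat-pump rebates 3.50.
The ratio heuristic lands on public wifi + job-training center (209) but leaves 1 k$ idle.
Dropping public wifi and job-training center frees 44 k$; slotting in mobile clinic (45 k$) lifts the total to 212 at 45 k$.

212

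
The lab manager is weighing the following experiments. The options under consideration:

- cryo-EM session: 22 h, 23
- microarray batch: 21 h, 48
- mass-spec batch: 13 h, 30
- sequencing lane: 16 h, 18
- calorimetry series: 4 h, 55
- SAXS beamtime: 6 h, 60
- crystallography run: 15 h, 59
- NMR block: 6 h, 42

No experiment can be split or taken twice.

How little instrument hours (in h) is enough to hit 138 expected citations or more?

Minimise h subject to total expected citations ≥ 138.
Taking calorimetry series + SAXS beamtime + NMR block gives 157 (≥ 138) for 16 h.
No combination under 16 h hits 138.

16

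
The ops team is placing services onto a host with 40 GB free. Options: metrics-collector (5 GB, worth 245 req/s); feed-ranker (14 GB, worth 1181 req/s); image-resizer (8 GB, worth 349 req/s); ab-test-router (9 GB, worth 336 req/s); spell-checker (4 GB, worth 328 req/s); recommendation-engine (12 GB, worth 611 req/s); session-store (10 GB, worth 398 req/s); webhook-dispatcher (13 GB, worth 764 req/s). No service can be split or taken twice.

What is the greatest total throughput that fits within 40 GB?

Filling by ratio: metrics-collector + feed-ranker + spell-checker + webhook-dispatcher for 2518, with 4 GB left unused.
Dropping metrics-collector frees 5 GB; slotting in image-resizer (8 GB) lifts the total to 2622 at 39 GB.
That's the maximum — no swap from here does better than 2622.

2622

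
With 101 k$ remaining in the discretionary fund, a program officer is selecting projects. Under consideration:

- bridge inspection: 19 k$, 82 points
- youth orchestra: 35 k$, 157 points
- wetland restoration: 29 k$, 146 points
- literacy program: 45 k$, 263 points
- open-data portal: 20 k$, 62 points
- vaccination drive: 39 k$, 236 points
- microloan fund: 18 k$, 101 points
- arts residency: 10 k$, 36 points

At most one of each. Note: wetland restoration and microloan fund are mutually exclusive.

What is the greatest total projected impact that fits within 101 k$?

535

Taking literacy program + vaccination drive + arts residency: 94 k$ used, 535 in projected impact.
An exhaustive check of the 256 subsets confirms 535.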